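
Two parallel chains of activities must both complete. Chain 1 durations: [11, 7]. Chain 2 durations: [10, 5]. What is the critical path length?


Path A total = 11 + 7 = 18
Path B total = 10 + 5 = 15
Critical path = longest path = max(18, 15) = 18

18


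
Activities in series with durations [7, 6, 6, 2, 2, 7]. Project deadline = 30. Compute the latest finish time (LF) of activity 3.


LF(activity 3) = deadline - sum of successor durations
Successors: activities 4 through 6 with durations [2, 2, 7]
Sum of successor durations = 11
LF = 30 - 11 = 19

19


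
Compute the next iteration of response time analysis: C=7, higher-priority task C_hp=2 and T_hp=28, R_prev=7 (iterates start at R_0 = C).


R_next = C + ceil(R_prev / T_hp) * C_hp
ceil(7 / 28) = ceil(0.25) = 1
Interference = 1 * 2 = 2
R_next = 7 + 2 = 9

9


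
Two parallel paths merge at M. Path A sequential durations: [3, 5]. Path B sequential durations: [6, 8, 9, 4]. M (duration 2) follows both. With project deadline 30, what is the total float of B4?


Forward pass: ES(B4) = sum of predecessors on chain B = 23
EF = ES + duration = 23 + 4 = 27
Backward pass: LF(M) = deadline = 30; LS(M) = 30 - 2 = 28
LF(B4) = LS(M) - sum(successors on chain B) = 28 - 0 = 28
LS = LF - duration = 28 - 4 = 24
Total float = LS - ES = 24 - 23 = 1

1


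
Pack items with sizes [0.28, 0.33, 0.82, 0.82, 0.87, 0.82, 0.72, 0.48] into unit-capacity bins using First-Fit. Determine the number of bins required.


Place items sequentially using First-Fit:
  Item 0.28 -> new Bin 1
  Item 0.33 -> Bin 1 (now 0.61)
  Item 0.82 -> new Bin 2
  Item 0.82 -> new Bin 3
  Item 0.87 -> new Bin 4
  Item 0.82 -> new Bin 5
  Item 0.72 -> new Bin 6
  Item 0.48 -> new Bin 7
Total bins used = 7

7


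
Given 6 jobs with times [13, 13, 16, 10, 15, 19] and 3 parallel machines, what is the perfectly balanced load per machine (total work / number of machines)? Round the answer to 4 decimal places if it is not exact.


Total processing time = 13 + 13 + 16 + 10 + 15 + 19 = 86
Number of machines = 3
Ideal balanced load = 86 / 3 = 28.6667

28.6667


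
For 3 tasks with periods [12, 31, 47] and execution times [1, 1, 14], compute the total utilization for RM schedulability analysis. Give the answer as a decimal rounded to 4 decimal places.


Compute individual utilizations (exact fractions):
  Task 1: C/T = 1/12 (approx. 0.0833)
  Task 2: C/T = 1/31 (approx. 0.0323)
  Task 3: C/T = 14/47 (approx. 0.2979)
Total utilization U = 1/12 + 1/31 + 14/47 = 7229/17484
Rounded to 4 decimal places: U = 0.4135
RM (Liu & Layland) bound for 3 tasks = 0.779763; compare with U = 7229/17484 (approx. 0.413464)
U <= bound, so schedulable by RM sufficient condition.

0.4135


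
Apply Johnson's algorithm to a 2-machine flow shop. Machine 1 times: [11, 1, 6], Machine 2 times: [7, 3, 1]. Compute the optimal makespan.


Apply Johnson's rule:
  Group 1 (a <= b): [(2, 1, 3)]
  Group 2 (a > b): [(1, 11, 7), (3, 6, 1)]
Optimal job order: [2, 1, 3]
Schedule:
  Job 2: M1 done at 1, M2 done at 4
  Job 1: M1 done at 12, M2 done at 19
  Job 3: M1 done at 18, M2 done at 20
Makespan = 20

20


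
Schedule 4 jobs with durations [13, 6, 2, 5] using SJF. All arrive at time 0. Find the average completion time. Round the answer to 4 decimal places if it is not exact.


SJF order (ascending): [2, 5, 6, 13]
Completion times:
  Job 1: burst=2, C=2
  Job 2: burst=5, C=7
  Job 3: burst=6, C=13
  Job 4: burst=13, C=26
Average completion = 48/4 = 12.0

12.0


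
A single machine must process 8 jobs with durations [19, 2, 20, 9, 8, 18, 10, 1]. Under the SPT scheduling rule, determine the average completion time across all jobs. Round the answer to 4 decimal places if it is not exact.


Sort jobs by processing time (SPT order): [1, 2, 8, 9, 10, 18, 19, 20]
Compute completion times sequentially:
  Job 1: processing = 1, completes at 1
  Job 2: processing = 2, completes at 3
  Job 3: processing = 8, completes at 11
  Job 4: processing = 9, completes at 20
  Job 5: processing = 10, completes at 30
  Job 6: processing = 18, completes at 48
  Job 7: processing = 19, completes at 67
  Job 8: processing = 20, completes at 87
Sum of completion times = 267
Average completion time = 267/8 = 33.375

33.375


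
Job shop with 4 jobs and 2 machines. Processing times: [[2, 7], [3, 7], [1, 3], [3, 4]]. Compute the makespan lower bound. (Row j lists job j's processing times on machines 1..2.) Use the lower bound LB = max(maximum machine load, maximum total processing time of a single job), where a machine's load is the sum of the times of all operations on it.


Machine loads:
  Machine 1: 2 + 3 + 1 + 3 = 9
  Machine 2: 7 + 7 + 3 + 4 = 21
Max machine load = 21
Job totals:
  Job 1: 9
  Job 2: 10
  Job 3: 4
  Job 4: 7
Max job total = 10
Lower bound = max(21, 10) = 21

21


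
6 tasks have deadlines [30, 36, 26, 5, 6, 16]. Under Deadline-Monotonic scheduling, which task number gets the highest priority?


Sort tasks by relative deadline (ascending):
  Task 4: deadline = 5
  Task 5: deadline = 6
  Task 6: deadline = 16
  Task 3: deadline = 26
  Task 1: deadline = 30
  Task 2: deadline = 36
Priority order (highest first): [4, 5, 6, 3, 1, 2]
Highest priority task = 4

4


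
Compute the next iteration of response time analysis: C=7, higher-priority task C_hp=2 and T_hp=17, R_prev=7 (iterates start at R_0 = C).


R_next = C + ceil(R_prev / T_hp) * C_hp
ceil(7 / 17) = ceil(0.4118) = 1
Interference = 1 * 2 = 2
R_next = 7 + 2 = 9

9


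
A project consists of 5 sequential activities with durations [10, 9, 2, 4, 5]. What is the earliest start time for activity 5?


Activity 5 starts after activities 1 through 4 complete.
Predecessor durations: [10, 9, 2, 4]
ES = 10 + 9 + 2 + 4 = 25

25


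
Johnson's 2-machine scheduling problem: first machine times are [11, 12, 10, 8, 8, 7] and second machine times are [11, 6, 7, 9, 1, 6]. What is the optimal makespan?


Apply Johnson's rule:
  Group 1 (a <= b): [(4, 8, 9), (1, 11, 11)]
  Group 2 (a > b): [(3, 10, 7), (2, 12, 6), (6, 7, 6), (5, 8, 1)]
Optimal job order: [4, 1, 3, 2, 6, 5]
Schedule:
  Job 4: M1 done at 8, M2 done at 17
  Job 1: M1 done at 19, M2 done at 30
  Job 3: M1 done at 29, M2 done at 37
  Job 2: M1 done at 41, M2 done at 47
  Job 6: M1 done at 48, M2 done at 54
  Job 5: M1 done at 56, M2 done at 57
Makespan = 57

57


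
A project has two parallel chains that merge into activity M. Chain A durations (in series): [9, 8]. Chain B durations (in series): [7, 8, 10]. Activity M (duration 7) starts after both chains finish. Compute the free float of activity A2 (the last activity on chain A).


ES(A2) = sum of predecessors on chain A = 9
EF(A2) = ES + duration = 9 + 8 = 17
Successor of A2 is M. ES(M) = max(sum(A), sum(B)) = max(17, 25) = 25
Free float = ES(successor) - EF(current) = 25 - 17 = 8

8


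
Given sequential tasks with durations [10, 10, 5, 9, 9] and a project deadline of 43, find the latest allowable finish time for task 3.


LF(activity 3) = deadline - sum of successor durations
Successors: activities 4 through 5 with durations [9, 9]
Sum of successor durations = 18
LF = 43 - 18 = 25

25


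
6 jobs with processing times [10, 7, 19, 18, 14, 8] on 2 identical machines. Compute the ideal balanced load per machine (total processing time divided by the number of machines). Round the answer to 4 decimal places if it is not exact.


Total processing time = 10 + 7 + 19 + 18 + 14 + 8 = 76
Number of machines = 2
Ideal balanced load = 76 / 2 = 38.0

38.0


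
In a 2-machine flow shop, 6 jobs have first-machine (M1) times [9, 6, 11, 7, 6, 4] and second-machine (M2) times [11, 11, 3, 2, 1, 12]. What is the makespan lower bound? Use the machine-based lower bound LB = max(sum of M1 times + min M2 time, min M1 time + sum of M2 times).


LB1 = sum(M1 times) + min(M2 times) = 43 + 1 = 44
LB2 = min(M1 times) + sum(M2 times) = 4 + 40 = 44
Lower bound = max(LB1, LB2) = max(44, 44) = 44

44


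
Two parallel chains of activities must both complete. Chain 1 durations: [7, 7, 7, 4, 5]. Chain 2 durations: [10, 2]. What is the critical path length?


Path A total = 7 + 7 + 7 + 4 + 5 = 30
Path B total = 10 + 2 = 12
Critical path = longest path = max(30, 12) = 30

30


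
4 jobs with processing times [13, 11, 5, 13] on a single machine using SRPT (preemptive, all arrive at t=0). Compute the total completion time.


Since all jobs arrive at t=0, SRPT equals SPT ordering.
SPT order: [5, 11, 13, 13]
Completion times:
  Job 1: p=5, C=5
  Job 2: p=11, C=16
  Job 3: p=13, C=29
  Job 4: p=13, C=42
Total completion time = 5 + 16 + 29 + 42 = 92

92


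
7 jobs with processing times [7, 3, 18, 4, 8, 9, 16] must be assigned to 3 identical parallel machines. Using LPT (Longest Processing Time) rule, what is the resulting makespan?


Sort jobs in decreasing order (LPT): [18, 16, 9, 8, 7, 4, 3]
Assign each job to the least loaded machine:
  Machine 1: jobs [18, 3], load = 21
  Machine 2: jobs [16, 7], load = 23
  Machine 3: jobs [9, 8, 4], load = 21
Makespan = max load = 23

23


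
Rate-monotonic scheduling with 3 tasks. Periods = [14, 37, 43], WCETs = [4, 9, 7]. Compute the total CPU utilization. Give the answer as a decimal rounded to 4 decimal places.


Compute individual utilizations (exact fractions):
  Task 1: C/T = 4/14 = 2/7 (approx. 0.2857)
  Task 2: C/T = 9/37 (approx. 0.2432)
  Task 3: C/T = 7/43 (approx. 0.1628)
Total utilization U = 2/7 + 9/37 + 7/43 = 7704/11137
Rounded to 4 decimal places: U = 0.6917
RM (Liu & Layland) bound for 3 tasks = 0.779763; compare with U = 7704/11137 (approx. 0.691748)
U <= bound, so schedulable by RM sufficient condition.

0.6917


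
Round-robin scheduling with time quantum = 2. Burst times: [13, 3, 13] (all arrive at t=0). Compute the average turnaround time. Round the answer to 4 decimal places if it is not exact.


Time quantum = 2
Execution trace:
  J1 runs 2 units, time = 2
  J2 runs 2 units, time = 4
  J3 runs 2 units, time = 6
  J1 runs 2 units, time = 8
  J2 runs 1 units, time = 9
  J3 runs 2 units, time = 11
  J1 runs 2 units, time = 13
  J3 runs 2 units, time = 15
  J1 runs 2 units, time = 17
  J3 runs 2 units, time = 19
  J1 runs 2 units, time = 21
  J3 runs 2 units, time = 23
  J1 runs 2 units, time = 25
  J3 runs 2 units, time = 27
  J1 runs 1 units, time = 28
  J3 runs 1 units, time = 29
Finish times: [28, 9, 29]
Average turnaround = 66/3 = 22.0

22.0


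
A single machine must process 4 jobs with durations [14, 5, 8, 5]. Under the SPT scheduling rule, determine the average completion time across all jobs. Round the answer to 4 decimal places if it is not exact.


Sort jobs by processing time (SPT order): [5, 5, 8, 14]
Compute completion times sequentially:
  Job 1: processing = 5, completes at 5
  Job 2: processing = 5, completes at 10
  Job 3: processing = 8, completes at 18
  Job 4: processing = 14, completes at 32
Sum of completion times = 65
Average completion time = 65/4 = 16.25

16.25


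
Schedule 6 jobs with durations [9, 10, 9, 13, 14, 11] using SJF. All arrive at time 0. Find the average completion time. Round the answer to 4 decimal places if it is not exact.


SJF order (ascending): [9, 9, 10, 11, 13, 14]
Completion times:
  Job 1: burst=9, C=9
  Job 2: burst=9, C=18
  Job 3: burst=10, C=28
  Job 4: burst=11, C=39
  Job 5: burst=13, C=52
  Job 6: burst=14, C=66
Average completion = 212/6 = 35.3333

35.3333


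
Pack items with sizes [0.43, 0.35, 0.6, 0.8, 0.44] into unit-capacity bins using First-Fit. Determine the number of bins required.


Place items sequentially using First-Fit:
  Item 0.43 -> new Bin 1
  Item 0.35 -> Bin 1 (now 0.78)
  Item 0.6 -> new Bin 2
  Item 0.8 -> new Bin 3
  Item 0.44 -> new Bin 4
Total bins used = 4

4


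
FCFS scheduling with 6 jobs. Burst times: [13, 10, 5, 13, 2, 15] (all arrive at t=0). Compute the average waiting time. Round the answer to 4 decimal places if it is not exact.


FCFS order (as given): [13, 10, 5, 13, 2, 15]
Waiting times:
  Job 1: wait = 0
  Job 2: wait = 13
  Job 3: wait = 23
  Job 4: wait = 28
  Job 5: wait = 41
  Job 6: wait = 43
Sum of waiting times = 148
Average waiting time = 148/6 = 24.6667

24.6667


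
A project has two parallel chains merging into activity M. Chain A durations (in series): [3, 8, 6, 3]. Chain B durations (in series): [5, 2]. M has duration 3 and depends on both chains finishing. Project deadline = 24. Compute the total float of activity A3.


Forward pass: ES(A3) = sum of predecessors on chain A = 11
EF = ES + duration = 11 + 6 = 17
Backward pass: LF(M) = deadline = 24; LS(M) = 24 - 3 = 21
LF(A3) = LS(M) - sum(successors on chain A) = 21 - 3 = 18
LS = LF - duration = 18 - 6 = 12
Total float = LS - ES = 12 - 11 = 1

1


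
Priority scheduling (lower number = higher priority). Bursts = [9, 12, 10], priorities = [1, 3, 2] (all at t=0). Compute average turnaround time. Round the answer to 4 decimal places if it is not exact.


Sort by priority (ascending = highest first):
Order: [(1, 9), (2, 10), (3, 12)]
Completion times:
  Priority 1, burst=9, C=9
  Priority 2, burst=10, C=19
  Priority 3, burst=12, C=31
Average turnaround = 59/3 = 19.6667

19.6667


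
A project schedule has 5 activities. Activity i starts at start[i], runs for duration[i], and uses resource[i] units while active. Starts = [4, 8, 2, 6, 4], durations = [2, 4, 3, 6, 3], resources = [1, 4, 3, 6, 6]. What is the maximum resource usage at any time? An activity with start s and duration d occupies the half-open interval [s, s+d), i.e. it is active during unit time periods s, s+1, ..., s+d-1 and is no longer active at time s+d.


Each activity i is active on [start_i, start_i + duration_i).
Compute total resource usage per time slot:
  t=0: active resources = [], total = 0
  t=1: active resources = [], total = 0
  t=2: active resources = [3], total = 3
  t=3: active resources = [3], total = 3
  t=4: active resources = [1, 3, 6], total = 10
  t=5: active resources = [1, 6], total = 7
  t=6: active resources = [6, 6], total = 12
  t=7: active resources = [6], total = 6
  t=8: active resources = [4, 6], total = 10
  t=9: active resources = [4, 6], total = 10
  t=10: active resources = [4, 6], total = 10
  t=11: active resources = [4, 6], total = 10
Peak resource demand = 12

12


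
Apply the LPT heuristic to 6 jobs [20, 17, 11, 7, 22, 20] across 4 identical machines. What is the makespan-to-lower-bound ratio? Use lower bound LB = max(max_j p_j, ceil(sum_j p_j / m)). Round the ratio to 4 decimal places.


LPT order: [22, 20, 20, 17, 11, 7]
Machine loads after assignment: [22, 27, 20, 28]
LPT makespan = 28
Lower bound = max(max_job, ceil(total/4)) = max(22, 25) = 25
Ratio = 28 / 25 = 1.12

1.12


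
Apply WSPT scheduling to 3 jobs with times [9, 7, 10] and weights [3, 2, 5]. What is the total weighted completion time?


Compute p/w ratios and sort ascending (WSPT): [(10, 5), (9, 3), (7, 2)]
Compute weighted completion times:
  Job (p=10,w=5): C=10, w*C=5*10=50
  Job (p=9,w=3): C=19, w*C=3*19=57
  Job (p=7,w=2): C=26, w*C=2*26=52
Total weighted completion time = 159

159


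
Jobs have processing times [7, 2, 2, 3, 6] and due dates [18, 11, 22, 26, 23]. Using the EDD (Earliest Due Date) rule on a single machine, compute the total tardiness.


Sort by due date (EDD order): [(2, 11), (7, 18), (2, 22), (6, 23), (3, 26)]
Compute completion times and tardiness:
  Job 1: p=2, d=11, C=2, tardiness=max(0,2-11)=0
  Job 2: p=7, d=18, C=9, tardiness=max(0,9-18)=0
  Job 3: p=2, d=22, C=11, tardiness=max(0,11-22)=0
  Job 4: p=6, d=23, C=17, tardiness=max(0,17-23)=0
  Job 5: p=3, d=26, C=20, tardiness=max(0,20-26)=0
Total tardiness = 0

0


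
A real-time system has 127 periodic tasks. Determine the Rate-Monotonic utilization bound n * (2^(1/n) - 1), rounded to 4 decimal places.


Compute 2^(1/127) = 1.0054727730
Subtract 1: 1.0054727730 - 1 = 0.0054727730
Multiply by n: 127 * 0.0054727730 = 0.6950421710
Round to 4 dp: 0.6950

0.6950


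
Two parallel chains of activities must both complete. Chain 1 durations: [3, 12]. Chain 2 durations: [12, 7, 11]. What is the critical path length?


Path A total = 3 + 12 = 15
Path B total = 12 + 7 + 11 = 30
Critical path = longest path = max(15, 30) = 30

30


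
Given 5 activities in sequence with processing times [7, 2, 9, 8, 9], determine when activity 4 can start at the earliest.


Activity 4 starts after activities 1 through 3 complete.
Predecessor durations: [7, 2, 9]
ES = 7 + 2 + 9 = 18

18


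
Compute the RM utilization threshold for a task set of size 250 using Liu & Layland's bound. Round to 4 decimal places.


Compute 2^(1/250) = 1.0027764359
Subtract 1: 1.0027764359 - 1 = 0.0027764359
Multiply by n: 250 * 0.0027764359 = 0.6941089750
Round to 4 dp: 0.6941

0.6941


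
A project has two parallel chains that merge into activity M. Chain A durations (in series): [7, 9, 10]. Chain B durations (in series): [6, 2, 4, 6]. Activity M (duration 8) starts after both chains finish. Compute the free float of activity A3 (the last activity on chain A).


ES(A3) = sum of predecessors on chain A = 16
EF(A3) = ES + duration = 16 + 10 = 26
Successor of A3 is M. ES(M) = max(sum(A), sum(B)) = max(26, 18) = 26
Free float = ES(successor) - EF(current) = 26 - 26 = 0

0


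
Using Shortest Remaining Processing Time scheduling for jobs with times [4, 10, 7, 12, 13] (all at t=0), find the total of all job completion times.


Since all jobs arrive at t=0, SRPT equals SPT ordering.
SPT order: [4, 7, 10, 12, 13]
Completion times:
  Job 1: p=4, C=4
  Job 2: p=7, C=11
  Job 3: p=10, C=21
  Job 4: p=12, C=33
  Job 5: p=13, C=46
Total completion time = 4 + 11 + 21 + 33 + 46 = 115

115


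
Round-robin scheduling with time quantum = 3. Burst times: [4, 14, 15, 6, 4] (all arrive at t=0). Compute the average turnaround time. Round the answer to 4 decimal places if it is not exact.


Time quantum = 3
Execution trace:
  J1 runs 3 units, time = 3
  J2 runs 3 units, time = 6
  J3 runs 3 units, time = 9
  J4 runs 3 units, time = 12
  J5 runs 3 units, time = 15
  J1 runs 1 units, time = 16
  J2 runs 3 units, time = 19
  J3 runs 3 units, time = 22
  J4 runs 3 units, time = 25
  J5 runs 1 units, time = 26
  J2 runs 3 units, time = 29
  J3 runs 3 units, time = 32
  J2 runs 3 units, time = 35
  J3 runs 3 units, time = 38
  J2 runs 2 units, time = 40
  J3 runs 3 units, time = 43
Finish times: [16, 40, 43, 25, 26]
Average turnaround = 150/5 = 30.0

30.0


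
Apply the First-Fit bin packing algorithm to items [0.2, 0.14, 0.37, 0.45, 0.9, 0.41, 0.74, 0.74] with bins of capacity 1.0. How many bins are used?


Place items sequentially using First-Fit:
  Item 0.2 -> new Bin 1
  Item 0.14 -> Bin 1 (now 0.34)
  Item 0.37 -> Bin 1 (now 0.71)
  Item 0.45 -> new Bin 2
  Item 0.9 -> new Bin 3
  Item 0.41 -> Bin 2 (now 0.86)
  Item 0.74 -> new Bin 4
  Item 0.74 -> new Bin 5
Total bins used = 5

5


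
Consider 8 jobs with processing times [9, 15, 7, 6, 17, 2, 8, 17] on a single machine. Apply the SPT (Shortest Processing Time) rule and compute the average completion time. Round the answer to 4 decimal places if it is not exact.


Sort jobs by processing time (SPT order): [2, 6, 7, 8, 9, 15, 17, 17]
Compute completion times sequentially:
  Job 1: processing = 2, completes at 2
  Job 2: processing = 6, completes at 8
  Job 3: processing = 7, completes at 15
  Job 4: processing = 8, completes at 23
  Job 5: processing = 9, completes at 32
  Job 6: processing = 15, completes at 47
  Job 7: processing = 17, completes at 64
  Job 8: processing = 17, completes at 81
Sum of completion times = 272
Average completion time = 272/8 = 34.0

34.0


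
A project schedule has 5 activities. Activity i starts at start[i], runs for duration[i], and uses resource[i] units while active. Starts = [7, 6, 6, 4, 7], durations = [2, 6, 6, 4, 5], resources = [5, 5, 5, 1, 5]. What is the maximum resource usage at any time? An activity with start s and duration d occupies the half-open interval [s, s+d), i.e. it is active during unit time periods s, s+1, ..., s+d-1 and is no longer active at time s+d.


Each activity i is active on [start_i, start_i + duration_i).
Compute total resource usage per time slot:
  t=0: active resources = [], total = 0
  t=1: active resources = [], total = 0
  t=2: active resources = [], total = 0
  t=3: active resources = [], total = 0
  t=4: active resources = [1], total = 1
  t=5: active resources = [1], total = 1
  t=6: active resources = [5, 5, 1], total = 11
  t=7: active resources = [5, 5, 5, 1, 5], total = 21
  t=8: active resources = [5, 5, 5, 5], total = 20
  t=9: active resources = [5, 5, 5], total = 15
  t=10: active resources = [5, 5, 5], total = 15
  t=11: active resources = [5, 5, 5], total = 15
Peak resource demand = 21

21


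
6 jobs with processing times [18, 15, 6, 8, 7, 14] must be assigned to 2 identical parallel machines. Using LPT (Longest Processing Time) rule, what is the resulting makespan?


Sort jobs in decreasing order (LPT): [18, 15, 14, 8, 7, 6]
Assign each job to the least loaded machine:
  Machine 1: jobs [18, 8, 7], load = 33
  Machine 2: jobs [15, 14, 6], load = 35
Makespan = max load = 35

35


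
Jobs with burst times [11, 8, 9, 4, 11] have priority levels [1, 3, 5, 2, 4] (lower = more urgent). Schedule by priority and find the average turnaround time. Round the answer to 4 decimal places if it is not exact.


Sort by priority (ascending = highest first):
Order: [(1, 11), (2, 4), (3, 8), (4, 11), (5, 9)]
Completion times:
  Priority 1, burst=11, C=11
  Priority 2, burst=4, C=15
  Priority 3, burst=8, C=23
  Priority 4, burst=11, C=34
  Priority 5, burst=9, C=43
Average turnaround = 126/5 = 25.2

25.2


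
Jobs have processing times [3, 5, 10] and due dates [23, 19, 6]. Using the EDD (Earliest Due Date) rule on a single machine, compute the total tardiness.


Sort by due date (EDD order): [(10, 6), (5, 19), (3, 23)]
Compute completion times and tardiness:
  Job 1: p=10, d=6, C=10, tardiness=max(0,10-6)=4
  Job 2: p=5, d=19, C=15, tardiness=max(0,15-19)=0
  Job 3: p=3, d=23, C=18, tardiness=max(0,18-23)=0
Total tardiness = 4

4


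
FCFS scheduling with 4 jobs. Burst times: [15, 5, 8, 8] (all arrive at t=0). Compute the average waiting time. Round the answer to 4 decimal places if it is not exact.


FCFS order (as given): [15, 5, 8, 8]
Waiting times:
  Job 1: wait = 0
  Job 2: wait = 15
  Job 3: wait = 20
  Job 4: wait = 28
Sum of waiting times = 63
Average waiting time = 63/4 = 15.75

15.75


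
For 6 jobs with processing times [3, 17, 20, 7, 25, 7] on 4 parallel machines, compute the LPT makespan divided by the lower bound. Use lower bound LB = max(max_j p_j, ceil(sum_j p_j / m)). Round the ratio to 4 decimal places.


LPT order: [25, 20, 17, 7, 7, 3]
Machine loads after assignment: [25, 20, 17, 17]
LPT makespan = 25
Lower bound = max(max_job, ceil(total/4)) = max(25, 20) = 25
Ratio = 25 / 25 = 1.0

1.0


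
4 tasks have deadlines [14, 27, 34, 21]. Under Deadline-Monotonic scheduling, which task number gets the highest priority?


Sort tasks by relative deadline (ascending):
  Task 1: deadline = 14
  Task 4: deadline = 21
  Task 2: deadline = 27
  Task 3: deadline = 34
Priority order (highest first): [1, 4, 2, 3]
Highest priority task = 1

1


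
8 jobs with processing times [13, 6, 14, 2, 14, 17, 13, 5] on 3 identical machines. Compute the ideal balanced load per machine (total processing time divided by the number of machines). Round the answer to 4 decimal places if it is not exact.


Total processing time = 13 + 6 + 14 + 2 + 14 + 17 + 13 + 5 = 84
Number of machines = 3
Ideal balanced load = 84 / 3 = 28.0

28.0


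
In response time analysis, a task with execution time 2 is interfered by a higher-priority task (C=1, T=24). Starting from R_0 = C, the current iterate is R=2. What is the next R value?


R_next = C + ceil(R_prev / T_hp) * C_hp
ceil(2 / 24) = ceil(0.0833) = 1
Interference = 1 * 1 = 1
R_next = 2 + 1 = 3

3


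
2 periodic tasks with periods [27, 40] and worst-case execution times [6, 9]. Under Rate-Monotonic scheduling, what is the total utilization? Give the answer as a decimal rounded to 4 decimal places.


Compute individual utilizations (exact fractions):
  Task 1: C/T = 6/27 = 2/9 (approx. 0.2222)
  Task 2: C/T = 9/40 (approx. 0.225)
Total utilization U = 2/9 + 9/40 = 161/360
Rounded to 4 decimal places: U = 0.4472
RM (Liu & Layland) bound for 2 tasks = 0.828427; compare with U = 161/360 (approx. 0.447222)
U <= bound, so schedulable by RM sufficient condition.

0.4472


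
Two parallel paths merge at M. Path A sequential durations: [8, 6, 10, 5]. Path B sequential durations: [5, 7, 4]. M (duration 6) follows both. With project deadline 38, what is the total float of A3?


Forward pass: ES(A3) = sum of predecessors on chain A = 14
EF = ES + duration = 14 + 10 = 24
Backward pass: LF(M) = deadline = 38; LS(M) = 38 - 6 = 32
LF(A3) = LS(M) - sum(successors on chain A) = 32 - 5 = 27
LS = LF - duration = 27 - 10 = 17
Total float = LS - ES = 17 - 14 = 3

3


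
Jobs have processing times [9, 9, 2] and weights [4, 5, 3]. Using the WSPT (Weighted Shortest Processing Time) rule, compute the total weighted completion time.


Compute p/w ratios and sort ascending (WSPT): [(2, 3), (9, 5), (9, 4)]
Compute weighted completion times:
  Job (p=2,w=3): C=2, w*C=3*2=6
  Job (p=9,w=5): C=11, w*C=5*11=55
  Job (p=9,w=4): C=20, w*C=4*20=80
Total weighted completion time = 141

141


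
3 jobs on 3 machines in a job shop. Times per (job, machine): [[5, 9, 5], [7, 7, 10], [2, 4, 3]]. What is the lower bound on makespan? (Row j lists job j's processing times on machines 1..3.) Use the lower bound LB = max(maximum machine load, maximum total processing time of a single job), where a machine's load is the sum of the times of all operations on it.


Machine loads:
  Machine 1: 5 + 7 + 2 = 14
  Machine 2: 9 + 7 + 4 = 20
  Machine 3: 5 + 10 + 3 = 18
Max machine load = 20
Job totals:
  Job 1: 19
  Job 2: 24
  Job 3: 9
Max job total = 24
Lower bound = max(20, 24) = 24

24


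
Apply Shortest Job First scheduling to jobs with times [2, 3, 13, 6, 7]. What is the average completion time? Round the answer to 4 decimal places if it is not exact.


SJF order (ascending): [2, 3, 6, 7, 13]
Completion times:
  Job 1: burst=2, C=2
  Job 2: burst=3, C=5
  Job 3: burst=6, C=11
  Job 4: burst=7, C=18
  Job 5: burst=13, C=31
Average completion = 67/5 = 13.4

13.4


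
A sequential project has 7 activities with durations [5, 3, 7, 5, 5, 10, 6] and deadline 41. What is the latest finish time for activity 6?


LF(activity 6) = deadline - sum of successor durations
Successors: activities 7 through 7 with durations [6]
Sum of successor durations = 6
LF = 41 - 6 = 35

35


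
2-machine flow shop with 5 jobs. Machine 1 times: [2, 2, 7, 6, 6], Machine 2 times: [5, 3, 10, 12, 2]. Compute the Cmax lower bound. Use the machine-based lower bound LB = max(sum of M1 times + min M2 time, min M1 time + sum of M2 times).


LB1 = sum(M1 times) + min(M2 times) = 23 + 2 = 25
LB2 = min(M1 times) + sum(M2 times) = 2 + 32 = 34
Lower bound = max(LB1, LB2) = max(25, 34) = 34

34


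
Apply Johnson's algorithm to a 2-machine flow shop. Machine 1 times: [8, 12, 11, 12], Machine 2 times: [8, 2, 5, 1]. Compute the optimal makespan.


Apply Johnson's rule:
  Group 1 (a <= b): [(1, 8, 8)]
  Group 2 (a > b): [(3, 11, 5), (2, 12, 2), (4, 12, 1)]
Optimal job order: [1, 3, 2, 4]
Schedule:
  Job 1: M1 done at 8, M2 done at 16
  Job 3: M1 done at 19, M2 done at 24
  Job 2: M1 done at 31, M2 done at 33
  Job 4: M1 done at 43, M2 done at 44
Makespan = 44

44


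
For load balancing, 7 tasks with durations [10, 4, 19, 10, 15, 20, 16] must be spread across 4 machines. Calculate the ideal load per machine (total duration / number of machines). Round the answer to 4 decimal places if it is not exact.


Total processing time = 10 + 4 + 19 + 10 + 15 + 20 + 16 = 94
Number of machines = 4
Ideal balanced load = 94 / 4 = 23.5

23.5


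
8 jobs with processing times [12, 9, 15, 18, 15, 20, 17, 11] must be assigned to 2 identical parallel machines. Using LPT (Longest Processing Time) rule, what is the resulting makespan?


Sort jobs in decreasing order (LPT): [20, 18, 17, 15, 15, 12, 11, 9]
Assign each job to the least loaded machine:
  Machine 1: jobs [20, 15, 15, 9], load = 59
  Machine 2: jobs [18, 17, 12, 11], load = 58
Makespan = max load = 59

59


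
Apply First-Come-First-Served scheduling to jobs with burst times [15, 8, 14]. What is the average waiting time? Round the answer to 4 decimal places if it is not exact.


FCFS order (as given): [15, 8, 14]
Waiting times:
  Job 1: wait = 0
  Job 2: wait = 15
  Job 3: wait = 23
Sum of waiting times = 38
Average waiting time = 38/3 = 12.6667

12.6667


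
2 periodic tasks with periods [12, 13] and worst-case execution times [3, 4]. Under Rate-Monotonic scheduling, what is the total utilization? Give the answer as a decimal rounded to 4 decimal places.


Compute individual utilizations (exact fractions):
  Task 1: C/T = 3/12 = 1/4 (approx. 0.25)
  Task 2: C/T = 4/13 (approx. 0.3077)
Total utilization U = 1/4 + 4/13 = 29/52
Rounded to 4 decimal places: U = 0.5577
RM (Liu & Layland) bound for 2 tasks = 0.828427; compare with U = 29/52 (approx. 0.557692)
U <= bound, so schedulable by RM sufficient condition.

0.5577


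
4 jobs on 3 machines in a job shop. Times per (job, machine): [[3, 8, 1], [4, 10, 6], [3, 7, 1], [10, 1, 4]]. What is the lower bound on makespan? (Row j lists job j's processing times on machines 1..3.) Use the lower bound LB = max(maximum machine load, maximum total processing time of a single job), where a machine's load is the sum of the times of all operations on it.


Machine loads:
  Machine 1: 3 + 4 + 3 + 10 = 20
  Machine 2: 8 + 10 + 7 + 1 = 26
  Machine 3: 1 + 6 + 1 + 4 = 12
Max machine load = 26
Job totals:
  Job 1: 12
  Job 2: 20
  Job 3: 11
  Job 4: 15
Max job total = 20
Lower bound = max(26, 20) = 26

26


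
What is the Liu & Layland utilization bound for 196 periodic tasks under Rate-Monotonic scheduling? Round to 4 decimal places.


Compute 2^(1/196) = 1.0035427259
Subtract 1: 1.0035427259 - 1 = 0.0035427259
Multiply by n: 196 * 0.0035427259 = 0.6943742764
Round to 4 dp: 0.6944

0.6944


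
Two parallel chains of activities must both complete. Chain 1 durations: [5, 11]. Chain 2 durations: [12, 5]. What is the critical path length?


Path A total = 5 + 11 = 16
Path B total = 12 + 5 = 17
Critical path = longest path = max(16, 17) = 17

17


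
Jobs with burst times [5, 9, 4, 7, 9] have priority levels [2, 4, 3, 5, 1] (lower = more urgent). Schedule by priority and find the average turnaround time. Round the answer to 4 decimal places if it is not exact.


Sort by priority (ascending = highest first):
Order: [(1, 9), (2, 5), (3, 4), (4, 9), (5, 7)]
Completion times:
  Priority 1, burst=9, C=9
  Priority 2, burst=5, C=14
  Priority 3, burst=4, C=18
  Priority 4, burst=9, C=27
  Priority 5, burst=7, C=34
Average turnaround = 102/5 = 20.4

20.4


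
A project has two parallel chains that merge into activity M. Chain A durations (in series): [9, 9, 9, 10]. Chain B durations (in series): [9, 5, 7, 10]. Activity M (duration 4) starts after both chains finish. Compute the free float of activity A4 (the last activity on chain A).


ES(A4) = sum of predecessors on chain A = 27
EF(A4) = ES + duration = 27 + 10 = 37
Successor of A4 is M. ES(M) = max(sum(A), sum(B)) = max(37, 31) = 37
Free float = ES(successor) - EF(current) = 37 - 37 = 0

0


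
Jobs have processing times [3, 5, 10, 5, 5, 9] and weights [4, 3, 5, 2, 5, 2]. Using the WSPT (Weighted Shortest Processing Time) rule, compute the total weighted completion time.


Compute p/w ratios and sort ascending (WSPT): [(3, 4), (5, 5), (5, 3), (10, 5), (5, 2), (9, 2)]
Compute weighted completion times:
  Job (p=3,w=4): C=3, w*C=4*3=12
  Job (p=5,w=5): C=8, w*C=5*8=40
  Job (p=5,w=3): C=13, w*C=3*13=39
  Job (p=10,w=5): C=23, w*C=5*23=115
  Job (p=5,w=2): C=28, w*C=2*28=56
  Job (p=9,w=2): C=37, w*C=2*37=74
Total weighted completion time = 336

336


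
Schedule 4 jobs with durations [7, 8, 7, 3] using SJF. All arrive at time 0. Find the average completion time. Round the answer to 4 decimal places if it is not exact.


SJF order (ascending): [3, 7, 7, 8]
Completion times:
  Job 1: burst=3, C=3
  Job 2: burst=7, C=10
  Job 3: burst=7, C=17
  Job 4: burst=8, C=25
Average completion = 55/4 = 13.75

13.75


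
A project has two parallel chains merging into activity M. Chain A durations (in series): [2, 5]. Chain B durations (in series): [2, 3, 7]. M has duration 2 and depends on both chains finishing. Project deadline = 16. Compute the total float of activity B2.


Forward pass: ES(B2) = sum of predecessors on chain B = 2
EF = ES + duration = 2 + 3 = 5
Backward pass: LF(M) = deadline = 16; LS(M) = 16 - 2 = 14
LF(B2) = LS(M) - sum(successors on chain B) = 14 - 7 = 7
LS = LF - duration = 7 - 3 = 4
Total float = LS - ES = 4 - 2 = 2

2


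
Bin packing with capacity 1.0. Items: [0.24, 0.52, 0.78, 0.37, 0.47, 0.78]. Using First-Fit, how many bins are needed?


Place items sequentially using First-Fit:
  Item 0.24 -> new Bin 1
  Item 0.52 -> Bin 1 (now 0.76)
  Item 0.78 -> new Bin 2
  Item 0.37 -> new Bin 3
  Item 0.47 -> Bin 3 (now 0.84)
  Item 0.78 -> new Bin 4
Total bins used = 4

4


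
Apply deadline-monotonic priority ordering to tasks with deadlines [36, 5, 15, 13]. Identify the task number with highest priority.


Sort tasks by relative deadline (ascending):
  Task 2: deadline = 5
  Task 4: deadline = 13
  Task 3: deadline = 15
  Task 1: deadline = 36
Priority order (highest first): [2, 4, 3, 1]
Highest priority task = 2

2


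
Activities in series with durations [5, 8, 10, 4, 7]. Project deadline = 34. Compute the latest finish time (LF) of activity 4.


LF(activity 4) = deadline - sum of successor durations
Successors: activities 5 through 5 with durations [7]
Sum of successor durations = 7
LF = 34 - 7 = 27

27


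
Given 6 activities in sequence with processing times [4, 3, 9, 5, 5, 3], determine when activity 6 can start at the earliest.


Activity 6 starts after activities 1 through 5 complete.
Predecessor durations: [4, 3, 9, 5, 5]
ES = 4 + 3 + 9 + 5 + 5 = 26

26


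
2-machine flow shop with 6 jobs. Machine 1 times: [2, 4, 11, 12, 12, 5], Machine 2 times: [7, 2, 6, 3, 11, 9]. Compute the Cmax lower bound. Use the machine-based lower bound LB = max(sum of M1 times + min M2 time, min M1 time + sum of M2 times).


LB1 = sum(M1 times) + min(M2 times) = 46 + 2 = 48
LB2 = min(M1 times) + sum(M2 times) = 2 + 38 = 40
Lower bound = max(LB1, LB2) = max(48, 40) = 48

48


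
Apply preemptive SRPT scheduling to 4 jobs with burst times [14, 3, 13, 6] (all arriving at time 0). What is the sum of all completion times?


Since all jobs arrive at t=0, SRPT equals SPT ordering.
SPT order: [3, 6, 13, 14]
Completion times:
  Job 1: p=3, C=3
  Job 2: p=6, C=9
  Job 3: p=13, C=22
  Job 4: p=14, C=36
Total completion time = 3 + 9 + 22 + 36 = 70

70


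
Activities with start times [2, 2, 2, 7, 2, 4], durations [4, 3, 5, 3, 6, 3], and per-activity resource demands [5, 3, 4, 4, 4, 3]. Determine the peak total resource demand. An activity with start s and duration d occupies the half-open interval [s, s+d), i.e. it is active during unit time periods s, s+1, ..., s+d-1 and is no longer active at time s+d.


Each activity i is active on [start_i, start_i + duration_i).
Compute total resource usage per time slot:
  t=0: active resources = [], total = 0
  t=1: active resources = [], total = 0
  t=2: active resources = [5, 3, 4, 4], total = 16
  t=3: active resources = [5, 3, 4, 4], total = 16
  t=4: active resources = [5, 3, 4, 4, 3], total = 19
  t=5: active resources = [5, 4, 4, 3], total = 16
  t=6: active resources = [4, 4, 3], total = 11
  t=7: active resources = [4, 4], total = 8
  t=8: active resources = [4], total = 4
  t=9: active resources = [4], total = 4
Peak resource demand = 19

19


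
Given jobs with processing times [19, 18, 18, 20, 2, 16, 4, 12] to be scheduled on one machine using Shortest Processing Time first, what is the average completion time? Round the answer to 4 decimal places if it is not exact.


Sort jobs by processing time (SPT order): [2, 4, 12, 16, 18, 18, 19, 20]
Compute completion times sequentially:
  Job 1: processing = 2, completes at 2
  Job 2: processing = 4, completes at 6
  Job 3: processing = 12, completes at 18
  Job 4: processing = 16, completes at 34
  Job 5: processing = 18, completes at 52
  Job 6: processing = 18, completes at 70
  Job 7: processing = 19, completes at 89
  Job 8: processing = 20, completes at 109
Sum of completion times = 380
Average completion time = 380/8 = 47.5

47.5


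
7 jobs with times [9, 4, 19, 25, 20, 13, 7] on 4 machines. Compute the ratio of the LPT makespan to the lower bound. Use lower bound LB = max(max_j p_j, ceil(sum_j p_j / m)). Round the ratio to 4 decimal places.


LPT order: [25, 20, 19, 13, 9, 7, 4]
Machine loads after assignment: [25, 24, 26, 22]
LPT makespan = 26
Lower bound = max(max_job, ceil(total/4)) = max(25, 25) = 25
Ratio = 26 / 25 = 1.04

1.04


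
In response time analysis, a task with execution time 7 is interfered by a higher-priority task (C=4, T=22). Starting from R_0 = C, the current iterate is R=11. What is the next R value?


R_next = C + ceil(R_prev / T_hp) * C_hp
ceil(11 / 22) = ceil(0.5) = 1
Interference = 1 * 4 = 4
R_next = 7 + 4 = 11
R_next = R_prev, so the iteration has converged (response time = 11).

11


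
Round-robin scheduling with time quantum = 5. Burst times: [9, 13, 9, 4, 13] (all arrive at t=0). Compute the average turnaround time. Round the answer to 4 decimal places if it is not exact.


Time quantum = 5
Execution trace:
  J1 runs 5 units, time = 5
  J2 runs 5 units, time = 10
  J3 runs 5 units, time = 15
  J4 runs 4 units, time = 19
  J5 runs 5 units, time = 24
  J1 runs 4 units, time = 28
  J2 runs 5 units, time = 33
  J3 runs 4 units, time = 37
  J5 runs 5 units, time = 42
  J2 runs 3 units, time = 45
  J5 runs 3 units, time = 48
Finish times: [28, 45, 37, 19, 48]
Average turnaround = 177/5 = 35.4

35.4


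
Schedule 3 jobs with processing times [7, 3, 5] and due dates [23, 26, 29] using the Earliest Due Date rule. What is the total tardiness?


Sort by due date (EDD order): [(7, 23), (3, 26), (5, 29)]
Compute completion times and tardiness:
  Job 1: p=7, d=23, C=7, tardiness=max(0,7-23)=0
  Job 2: p=3, d=26, C=10, tardiness=max(0,10-26)=0
  Job 3: p=5, d=29, C=15, tardiness=max(0,15-29)=0
Total tardiness = 0

0


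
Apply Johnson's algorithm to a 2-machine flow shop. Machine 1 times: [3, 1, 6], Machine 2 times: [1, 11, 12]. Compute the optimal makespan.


Apply Johnson's rule:
  Group 1 (a <= b): [(2, 1, 11), (3, 6, 12)]
  Group 2 (a > b): [(1, 3, 1)]
Optimal job order: [2, 3, 1]
Schedule:
  Job 2: M1 done at 1, M2 done at 12
  Job 3: M1 done at 7, M2 done at 24
  Job 1: M1 done at 10, M2 done at 25
Makespan = 25

25


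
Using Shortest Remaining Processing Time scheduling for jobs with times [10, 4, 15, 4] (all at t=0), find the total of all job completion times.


Since all jobs arrive at t=0, SRPT equals SPT ordering.
SPT order: [4, 4, 10, 15]
Completion times:
  Job 1: p=4, C=4
  Job 2: p=4, C=8
  Job 3: p=10, C=18
  Job 4: p=15, C=33
Total completion time = 4 + 8 + 18 + 33 = 63

63


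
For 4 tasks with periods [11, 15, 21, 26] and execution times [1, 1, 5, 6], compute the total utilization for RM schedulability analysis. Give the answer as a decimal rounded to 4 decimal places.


Compute individual utilizations (exact fractions):
  Task 1: C/T = 1/11 (approx. 0.0909)
  Task 2: C/T = 1/15 (approx. 0.0667)
  Task 3: C/T = 5/21 (approx. 0.2381)
  Task 4: C/T = 6/26 = 3/13 (approx. 0.2308)
Total utilization U = 1/11 + 1/15 + 5/21 + 3/13 = 9406/15015
Rounded to 4 decimal places: U = 0.6264
RM (Liu & Layland) bound for 4 tasks = 0.756828; compare with U = 9406/15015 (approx. 0.626440)
U <= bound, so schedulable by RM sufficient condition.

0.6264
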